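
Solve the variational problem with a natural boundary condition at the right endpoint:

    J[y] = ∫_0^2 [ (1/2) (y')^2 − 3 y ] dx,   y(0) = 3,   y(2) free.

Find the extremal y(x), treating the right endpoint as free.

The Lagrangian L = (1/2) (y')^2 − 3 y gives
    ∂L/∂y = −3,   ∂L/∂y' = y'.
Euler-Lagrange: d/dx(y') − (−3) = 0, i.e. y'' + 3 = 0, so
    y(x) = −(3/2) x^2 + C1 x + C2.
Fixed left endpoint y(0) = 3 ⇒ C2 = 3.
The right endpoint x = 2 is free, so the natural (transversality) condition is ∂L/∂y' |_{x=2} = 0, i.e. y'(2) = 0.
Compute y'(x) = −3 x + C1, so y'(2) = −6 + C1 = 0 ⇒ C1 = 6.
Therefore the extremal is
    y(x) = −(3/2) x^2 + 6 x + 3.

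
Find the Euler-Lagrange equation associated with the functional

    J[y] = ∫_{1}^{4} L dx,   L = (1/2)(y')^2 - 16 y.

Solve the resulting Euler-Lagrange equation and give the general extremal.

The Lagrangian is L = (1/2)(y')^2 - 16 y.
∂L/∂y = -16.
∂L/∂y' = y'.
The Euler-Lagrange equation d/dx(∂L/∂y') − ∂L/∂y = 0 becomes:
    y'' + 16 = 0
General solution: y(x) = -8 x^2 + A x + B, where A and B are arbitrary constants fixed by the endpoint conditions.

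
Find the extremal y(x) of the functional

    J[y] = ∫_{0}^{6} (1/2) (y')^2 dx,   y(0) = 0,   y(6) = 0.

The Lagrangian is L = (1/2) (y')^2.
Compute ∂L/∂y = 0, ∂L/∂y' = y'.
The Euler-Lagrange equation d/dx(∂L/∂y') − ∂L/∂y = 0 reduces to
    y'' = 0.
Its general solution is
    y(x) = A x + B,
with A, B fixed by the endpoint conditions.
Applying the endpoint conditions y(0) = 0 and y(6) = 0: solve A·0 + B = 0 and A·6 + B = 0. Subtracting gives A(6 − 0) = 0 − 0, so A = 0, and B = 0 − A·0 = 0. Therefore
    y(x) = 0.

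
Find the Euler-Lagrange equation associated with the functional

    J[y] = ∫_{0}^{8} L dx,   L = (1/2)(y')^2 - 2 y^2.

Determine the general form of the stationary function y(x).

The Lagrangian is L = (1/2)(y')^2 - 2 y^2.
∂L/∂y = -4y.
∂L/∂y' = y'.
The Euler-Lagrange equation d/dx(∂L/∂y') − ∂L/∂y = 0 becomes:
    y'' + 4 y = 0
General solution: y(x) = A sin(2x) + B cos(2x), where A and B are arbitrary constants fixed by the endpoint conditions.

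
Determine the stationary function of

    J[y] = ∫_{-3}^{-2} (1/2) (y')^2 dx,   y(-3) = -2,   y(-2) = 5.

The Lagrangian is L = (1/2) (y')^2.
Compute ∂L/∂y = 0, ∂L/∂y' = y'.
The Euler-Lagrange equation d/dx(∂L/∂y') − ∂L/∂y = 0 reduces to
    y'' = 0.
Its general solution is
    y(x) = A x + B,
with A, B fixed by the endpoint conditions.
Applying the endpoint conditions y(-3) = -2 and y(-2) = 5: solve A·-3 + B = -2 and A·-2 + B = 5. Subtracting gives A(-2 − -3) = 5 − -2, so A = 7, and B = -2 − A·-3 = 19. Therefore
    y(x) = 7 x + 19.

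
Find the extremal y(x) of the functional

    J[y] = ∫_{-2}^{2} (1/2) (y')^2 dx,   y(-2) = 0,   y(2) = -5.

The Lagrangian is L = (1/2) (y')^2.
Compute ∂L/∂y = 0, ∂L/∂y' = y'.
The Euler-Lagrange equation d/dx(∂L/∂y') − ∂L/∂y = 0 reduces to
    y'' = 0.
Its general solution is
    y(x) = A x + B,
with A, B fixed by the endpoint conditions.
Applying the endpoint conditions y(-2) = 0 and y(2) = -5: solve A·-2 + B = 0 and A·2 + B = -5. Subtracting gives A(2 − -2) = -5 − 0, so A = -5/4, and B = 0 − A·-2 = -5/2. Therefore
    y(x) = (-5/4) x - 5/2.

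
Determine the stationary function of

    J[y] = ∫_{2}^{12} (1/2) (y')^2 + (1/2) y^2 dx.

The Lagrangian is L = (1/2) (y')^2 + (1/2) y^2.
Compute ∂L/∂y = y, ∂L/∂y' = y'.
The Euler-Lagrange equation d/dx(∂L/∂y') − ∂L/∂y = 0 reduces to
    y'' − y = 0.
Its general solution is
    y(x) = A e^x + B e^(−x),
with A, B fixed by the endpoint conditions.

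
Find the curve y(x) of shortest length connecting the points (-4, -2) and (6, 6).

Arc-length functional: J[y] = ∫ sqrt(1 + (y')^2) dx.
Lagrangian L = sqrt(1 + (y')^2) has no explicit y dependence, so ∂L/∂y = 0 and the Euler-Lagrange equation gives
    d/dx( y' / sqrt(1 + (y')^2) ) = 0  ⇒  y' / sqrt(1 + (y')^2) = const.
Hence y' is constant, so y(x) is affine.
Fitting the endpoints (-4, -2) and (6, 6):
    slope m = (6 − (-2)) / (6 − (-4)) = 4/5,
    intercept c = (-2) − m·(-4) = 6/5.
Extremal: y(x) = (4/5) x + 6/5.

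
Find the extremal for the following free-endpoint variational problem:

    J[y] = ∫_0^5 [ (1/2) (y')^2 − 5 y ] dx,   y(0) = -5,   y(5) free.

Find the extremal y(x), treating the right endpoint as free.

The Lagrangian L = (1/2) (y')^2 − 5 y gives
    ∂L/∂y = −5,   ∂L/∂y' = y'.
Euler-Lagrange: d/dx(y') − (−5) = 0, i.e. y'' + 5 = 0, so
    y(x) = −(5/2) x^2 + C1 x + C2.
Fixed left endpoint y(0) = -5 ⇒ C2 = -5.
The right endpoint x = 5 is free, so the natural (transversality) condition is ∂L/∂y' |_{x=5} = 0, i.e. y'(5) = 0.
Compute y'(x) = −5 x + C1, so y'(5) = −25 + C1 = 0 ⇒ C1 = 25.
Therefore the extremal is
    y(x) = −(5/2) x^2 + 25 x − 5.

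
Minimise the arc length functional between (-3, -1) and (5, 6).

Arc-length functional: J[y] = ∫ sqrt(1 + (y')^2) dx.
Lagrangian L = sqrt(1 + (y')^2) has no explicit y dependence, so ∂L/∂y = 0 and the Euler-Lagrange equation gives
    d/dx( y' / sqrt(1 + (y')^2) ) = 0  ⇒  y' / sqrt(1 + (y')^2) = const.
Hence y' is constant, so y(x) is affine.
Fitting the endpoints (-3, -1) and (5, 6):
    slope m = (6 − (-1)) / (5 − (-3)) = 7/8,
    intercept c = (-1) − m·(-3) = 13/8.
Extremal: y(x) = (7/8) x + 13/8.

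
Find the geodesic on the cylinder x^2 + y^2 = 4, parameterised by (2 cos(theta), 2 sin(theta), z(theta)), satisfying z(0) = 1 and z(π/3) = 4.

Parameterise the cylinder of radius R = 2 as
    r(θ) = (2 cos θ, 2 sin θ, z(θ)).
The arc-length element is
    ds = sqrt(4 + (dz/dθ)^2) dθ,
so the Lagrangian is L = sqrt(4 + z'^2).
L depends on z' only, not on z or θ, so ∂L/∂z = 0 and
    ∂L/∂z' = z' / sqrt(4 + z'^2).
The Euler-Lagrange equation gives
    d/dθ( z' / sqrt(4 + z'^2) ) = 0,
so z' is constant. Integrating once:
    z(θ) = a θ + b,
a helix on the cylinder (a straight line when the cylinder is unrolled). The constants a, b are determined by the endpoint conditions.
With endpoint conditions z(0) = 1 and z(π/3) = 4: from z(0) = b we get b = 1, and a·π/3 + 1 = 4 gives a = 9/π, so
    z(θ) = (9/π) θ + 1.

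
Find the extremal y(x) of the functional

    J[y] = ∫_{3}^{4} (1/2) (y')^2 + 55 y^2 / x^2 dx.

The Lagrangian is L = (1/2) (y')^2 + 55 y^2 / x^2.
Compute ∂L/∂y = 110y/x^2, ∂L/∂y' = y'.
The Euler-Lagrange equation d/dx(∂L/∂y') − ∂L/∂y = 0 reduces to
    y'' − 110/x^2 · y = 0  (x > 0).
Its general solution is
    y(x) = A x^11 + B x^(-10),
with A, B fixed by the endpoint conditions.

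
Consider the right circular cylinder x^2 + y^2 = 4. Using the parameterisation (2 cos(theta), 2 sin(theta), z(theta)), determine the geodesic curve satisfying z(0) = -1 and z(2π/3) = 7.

Parameterise the cylinder of radius R = 2 as
    r(θ) = (2 cos θ, 2 sin θ, z(θ)).
The arc-length element is
    ds = sqrt(4 + (dz/dθ)^2) dθ,
so the Lagrangian is L = sqrt(4 + z'^2).
L depends on z' only, not on z or θ, so ∂L/∂z = 0 and
    ∂L/∂z' = z' / sqrt(4 + z'^2).
The Euler-Lagrange equation gives
    d/dθ( z' / sqrt(4 + z'^2) ) = 0,
so z' is constant. Integrating once:
    z(θ) = a θ + b,
a helix on the cylinder (a straight line when the cylinder is unrolled). The constants a, b are determined by the endpoint conditions.
With endpoint conditions z(0) = -1 and z(2π/3) = 7: from z(0) = b we get b = -1, and a·2π/3 + -1 = 7 gives a = 12/π, so
    z(θ) = (12/π) θ − 1.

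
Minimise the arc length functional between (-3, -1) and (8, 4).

Arc-length functional: J[y] = ∫ sqrt(1 + (y')^2) dx.
Lagrangian L = sqrt(1 + (y')^2) has no explicit y dependence, so ∂L/∂y = 0 and the Euler-Lagrange equation gives
    d/dx( y' / sqrt(1 + (y')^2) ) = 0  ⇒  y' / sqrt(1 + (y')^2) = const.
Hence y' is constant, so y(x) is affine.
Fitting the endpoints (-3, -1) and (8, 4):
    slope m = (4 − (-1)) / (8 − (-3)) = 5/11,
    intercept c = (-1) − m·(-3) = 4/11.
Extremal: y(x) = (5/11) x + 4/11.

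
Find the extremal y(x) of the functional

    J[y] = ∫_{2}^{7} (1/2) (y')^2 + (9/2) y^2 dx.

The Lagrangian is L = (1/2) (y')^2 + (9/2) y^2.
Compute ∂L/∂y = 9y, ∂L/∂y' = y'.
The Euler-Lagrange equation d/dx(∂L/∂y') − ∂L/∂y = 0 reduces to
    y'' − 9 y = 0.
Its general solution is
    y(x) = A e^(3x) + B e^(−3x),
with A, B fixed by the endpoint conditions.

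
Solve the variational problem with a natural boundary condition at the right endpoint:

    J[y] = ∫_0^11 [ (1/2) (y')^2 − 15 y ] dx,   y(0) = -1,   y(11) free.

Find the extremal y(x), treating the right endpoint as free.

The Lagrangian L = (1/2) (y')^2 − 15 y gives
    ∂L/∂y = −15,   ∂L/∂y' = y'.
Euler-Lagrange: d/dx(y') − (−15) = 0, i.e. y'' + 15 = 0, so
    y(x) = −(15/2) x^2 + C1 x + C2.
Fixed left endpoint y(0) = -1 ⇒ C2 = -1.
The right endpoint x = 11 is free, so the natural (transversality) condition is ∂L/∂y' |_{x=11} = 0, i.e. y'(11) = 0.
Compute y'(x) = −15 x + C1, so y'(11) = −165 + C1 = 0 ⇒ C1 = 165.
Therefore the extremal is
    y(x) = −(15/2) x^2 + 165 x − 1.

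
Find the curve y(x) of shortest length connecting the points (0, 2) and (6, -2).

Arc-length functional: J[y] = ∫ sqrt(1 + (y')^2) dx.
Lagrangian L = sqrt(1 + (y')^2) has no explicit y dependence, so ∂L/∂y = 0 and the Euler-Lagrange equation gives
    d/dx( y' / sqrt(1 + (y')^2) ) = 0  ⇒  y' / sqrt(1 + (y')^2) = const.
Hence y' is constant, so y(x) is affine.
Fitting the endpoints (0, 2) and (6, -2):
    slope m = ((-2) − 2) / (6 − 0) = -2/3,
    intercept c = 2 − m·0 = 2.
Extremal: y(x) = (-2/3) x + 2.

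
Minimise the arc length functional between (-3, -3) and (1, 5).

Arc-length functional: J[y] = ∫ sqrt(1 + (y')^2) dx.
Lagrangian L = sqrt(1 + (y')^2) has no explicit y dependence, so ∂L/∂y = 0 and the Euler-Lagrange equation gives
    d/dx( y' / sqrt(1 + (y')^2) ) = 0  ⇒  y' / sqrt(1 + (y')^2) = const.
Hence y' is constant, so y(x) is affine.
Fitting the endpoints (-3, -3) and (1, 5):
    slope m = (5 − (-3)) / (1 − (-3)) = 2,
    intercept c = (-3) − m·(-3) = 3.
Extremal: y(x) = 2 x + 3.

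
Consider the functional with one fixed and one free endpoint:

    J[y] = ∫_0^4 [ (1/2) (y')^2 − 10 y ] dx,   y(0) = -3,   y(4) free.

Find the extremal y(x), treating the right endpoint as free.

The Lagrangian L = (1/2) (y')^2 − 10 y gives
    ∂L/∂y = −10,   ∂L/∂y' = y'.
Euler-Lagrange: d/dx(y') − (−10) = 0, i.e. y'' + 10 = 0, so
    y(x) = −(10/2) x^2 + C1 x + C2.
Fixed left endpoint y(0) = -3 ⇒ C2 = -3.
The right endpoint x = 4 is free, so the natural (transversality) condition is ∂L/∂y' |_{x=4} = 0, i.e. y'(4) = 0.
Compute y'(x) = −10 x + C1, so y'(4) = −40 + C1 = 0 ⇒ C1 = 40.
Therefore the extremal is
    y(x) = −5 x^2 + 40 x − 3.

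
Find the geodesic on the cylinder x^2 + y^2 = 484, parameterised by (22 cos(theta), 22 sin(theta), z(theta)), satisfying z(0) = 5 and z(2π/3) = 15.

Parameterise the cylinder of radius R = 22 as
    r(θ) = (22 cos θ, 22 sin θ, z(θ)).
The arc-length element is
    ds = sqrt(484 + (dz/dθ)^2) dθ,
so the Lagrangian is L = sqrt(484 + z'^2).
L depends on z' only, not on z or θ, so ∂L/∂z = 0 and
    ∂L/∂z' = z' / sqrt(484 + z'^2).
The Euler-Lagrange equation gives
    d/dθ( z' / sqrt(484 + z'^2) ) = 0,
so z' is constant. Integrating once:
    z(θ) = a θ + b,
a helix on the cylinder (a straight line when the cylinder is unrolled). The constants a, b are determined by the endpoint conditions.
With endpoint conditions z(0) = 5 and z(2π/3) = 15: from z(0) = b we get b = 5, and a·2π/3 + 5 = 15 gives a = 15/π, so
    z(θ) = (15/π) θ + 5.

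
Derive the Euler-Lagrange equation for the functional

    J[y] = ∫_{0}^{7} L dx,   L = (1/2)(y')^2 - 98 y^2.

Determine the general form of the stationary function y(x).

The Lagrangian is L = (1/2)(y')^2 - 98 y^2.
∂L/∂y = -196y.
∂L/∂y' = y'.
The Euler-Lagrange equation d/dx(∂L/∂y') − ∂L/∂y = 0 becomes:
    y'' + 196 y = 0
General solution: y(x) = A sin(14x) + B cos(14x), where A and B are arbitrary constants fixed by the endpoint conditions.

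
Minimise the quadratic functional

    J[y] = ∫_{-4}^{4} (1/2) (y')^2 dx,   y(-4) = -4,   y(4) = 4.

The Lagrangian is L = (1/2) (y')^2.
Compute ∂L/∂y = 0, ∂L/∂y' = y'.
The Euler-Lagrange equation d/dx(∂L/∂y') − ∂L/∂y = 0 reduces to
    y'' = 0.
Its general solution is
    y(x) = A x + B,
with A, B fixed by the endpoint conditions.
Applying the endpoint conditions y(-4) = -4 and y(4) = 4: solve A·-4 + B = -4 and A·4 + B = 4. Subtracting gives A(4 − -4) = 4 − -4, so A = 1, and B = -4 − A·-4 = 0. Therefore
    y(x) = x.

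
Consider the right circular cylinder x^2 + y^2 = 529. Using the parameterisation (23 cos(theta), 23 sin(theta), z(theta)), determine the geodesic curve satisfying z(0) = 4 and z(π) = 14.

Parameterise the cylinder of radius R = 23 as
    r(θ) = (23 cos θ, 23 sin θ, z(θ)).
The arc-length element is
    ds = sqrt(529 + (dz/dθ)^2) dθ,
so the Lagrangian is L = sqrt(529 + z'^2).
L depends on z' only, not on z or θ, so ∂L/∂z = 0 and
    ∂L/∂z' = z' / sqrt(529 + z'^2).
The Euler-Lagrange equation gives
    d/dθ( z' / sqrt(529 + z'^2) ) = 0,
so z' is constant. Integrating once:
    z(θ) = a θ + b,
a helix on the cylinder (a straight line when the cylinder is unrolled). The constants a, b are determined by the endpoint conditions.
With endpoint conditions z(0) = 4 and z(π) = 14: from z(0) = b we get b = 4, and a·π + 4 = 14 gives a = 10/π, so
    z(θ) = (10/π) θ + 4.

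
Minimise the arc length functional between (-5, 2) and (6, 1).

Arc-length functional: J[y] = ∫ sqrt(1 + (y')^2) dx.
Lagrangian L = sqrt(1 + (y')^2) has no explicit y dependence, so ∂L/∂y = 0 and the Euler-Lagrange equation gives
    d/dx( y' / sqrt(1 + (y')^2) ) = 0  ⇒  y' / sqrt(1 + (y')^2) = const.
Hence y' is constant, so y(x) is affine.
Fitting the endpoints (-5, 2) and (6, 1):
    slope m = (1 − 2) / (6 − (-5)) = -1/11,
    intercept c = 2 − m·(-5) = 17/11.
Extremal: y(x) = (-1/11) x + 17/11.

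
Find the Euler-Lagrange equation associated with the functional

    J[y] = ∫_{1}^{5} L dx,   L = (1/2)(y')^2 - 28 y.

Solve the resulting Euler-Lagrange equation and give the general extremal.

The Lagrangian is L = (1/2)(y')^2 - 28 y.
∂L/∂y = -28.
∂L/∂y' = y'.
The Euler-Lagrange equation d/dx(∂L/∂y') − ∂L/∂y = 0 becomes:
    y'' + 28 = 0
General solution: y(x) = -14 x^2 + A x + B, where A and B are arbitrary constants fixed by the endpoint conditions.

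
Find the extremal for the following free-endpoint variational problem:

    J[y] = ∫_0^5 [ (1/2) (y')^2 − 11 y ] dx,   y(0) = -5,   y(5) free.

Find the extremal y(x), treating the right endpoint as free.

The Lagrangian L = (1/2) (y')^2 − 11 y gives
    ∂L/∂y = −11,   ∂L/∂y' = y'.
Euler-Lagrange: d/dx(y') − (−11) = 0, i.e. y'' + 11 = 0, so
    y(x) = −(11/2) x^2 + C1 x + C2.
Fixed left endpoint y(0) = -5 ⇒ C2 = -5.
The right endpoint x = 5 is free, so the natural (transversality) condition is ∂L/∂y' |_{x=5} = 0, i.e. y'(5) = 0.
Compute y'(x) = −11 x + C1, so y'(5) = −55 + C1 = 0 ⇒ C1 = 55.
Therefore the extremal is
    y(x) = −(11/2) x^2 + 55 x − 5.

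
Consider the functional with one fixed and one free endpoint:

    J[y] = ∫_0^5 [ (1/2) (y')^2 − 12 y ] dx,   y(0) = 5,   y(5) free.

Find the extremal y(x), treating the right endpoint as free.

The Lagrangian L = (1/2) (y')^2 − 12 y gives
    ∂L/∂y = −12,   ∂L/∂y' = y'.
Euler-Lagrange: d/dx(y') − (−12) = 0, i.e. y'' + 12 = 0, so
    y(x) = −(12/2) x^2 + C1 x + C2.
Fixed left endpoint y(0) = 5 ⇒ C2 = 5.
The right endpoint x = 5 is free, so the natural (transversality) condition is ∂L/∂y' |_{x=5} = 0, i.e. y'(5) = 0.
Compute y'(x) = −12 x + C1, so y'(5) = −60 + C1 = 0 ⇒ C1 = 60.
Therefore the extremal is
    y(x) = −6 x^2 + 60 x + 5.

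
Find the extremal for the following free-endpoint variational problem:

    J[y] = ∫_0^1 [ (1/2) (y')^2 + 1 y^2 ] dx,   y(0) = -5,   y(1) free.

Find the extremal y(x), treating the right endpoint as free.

The Lagrangian L = (1/2) (y')^2 + 1 y^2 gives
    ∂L/∂y = 2 y,   ∂L/∂y' = y'.
Euler-Lagrange: y'' − 2 y = 0.
With k = sqrt(2), the general solution is
    y(x) = A cosh(sqrt(2) x) + B sinh(sqrt(2) x).
Fixed left endpoint y(0) = -5 ⇒ A = -5.
The right endpoint x = 1 is free, so the natural (transversality) condition is ∂L/∂y' |_{x=1} = 0, i.e. y'(1) = 0.
Compute y'(x) = A k sinh(k x) + B k cosh(k x), so
    y'(1) = A k sinh(k·1) + B k cosh(k·1) = 0
    ⇒ B = −A tanh(k·1) = 5 tanh(sqrt(2)·1).
Therefore the extremal is
    y(x) = −5 cosh(sqrt(2) x) + 5 tanh(sqrt(2)·1) sinh(sqrt(2) x).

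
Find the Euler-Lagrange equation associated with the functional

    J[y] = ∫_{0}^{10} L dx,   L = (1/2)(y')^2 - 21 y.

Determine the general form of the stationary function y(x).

The Lagrangian is L = (1/2)(y')^2 - 21 y.
∂L/∂y = -21.
∂L/∂y' = y'.
The Euler-Lagrange equation d/dx(∂L/∂y') − ∂L/∂y = 0 becomes:
    y'' + 21 = 0
General solution: y(x) = -(21/2) x^2 + A x + B, where A and B are arbitrary constants fixed by the endpoint conditions.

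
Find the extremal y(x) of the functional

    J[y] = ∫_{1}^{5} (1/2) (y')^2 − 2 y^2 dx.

The Lagrangian is L = (1/2) (y')^2 − 2 y^2.
Compute ∂L/∂y = -4y, ∂L/∂y' = y'.
The Euler-Lagrange equation d/dx(∂L/∂y') − ∂L/∂y = 0 reduces to
    y'' + 4 y = 0.
Its general solution is
    y(x) = A sin(2x) + B cos(2x),
with A, B fixed by the endpoint conditions.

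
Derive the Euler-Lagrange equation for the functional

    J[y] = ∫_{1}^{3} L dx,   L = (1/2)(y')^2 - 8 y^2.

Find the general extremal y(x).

The Lagrangian is L = (1/2)(y')^2 - 8 y^2.
∂L/∂y = -16y.
∂L/∂y' = y'.
The Euler-Lagrange equation d/dx(∂L/∂y') − ∂L/∂y = 0 becomes:
    y'' + 16 y = 0
General solution: y(x) = A sin(4x) + B cos(4x), where A and B are arbitrary constants fixed by the endpoint conditions.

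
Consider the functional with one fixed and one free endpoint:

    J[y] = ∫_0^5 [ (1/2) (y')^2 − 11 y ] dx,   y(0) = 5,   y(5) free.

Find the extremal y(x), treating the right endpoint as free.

The Lagrangian L = (1/2) (y')^2 − 11 y gives
    ∂L/∂y = −11,   ∂L/∂y' = y'.
Euler-Lagrange: d/dx(y') − (−11) = 0, i.e. y'' + 11 = 0, so
    y(x) = −(11/2) x^2 + C1 x + C2.
Fixed left endpoint y(0) = 5 ⇒ C2 = 5.
The right endpoint x = 5 is free, so the natural (transversality) condition is ∂L/∂y' |_{x=5} = 0, i.e. y'(5) = 0.
Compute y'(x) = −11 x + C1, so y'(5) = −55 + C1 = 0 ⇒ C1 = 55.
Therefore the extremal is
    y(x) = −(11/2) x^2 + 55 x + 5.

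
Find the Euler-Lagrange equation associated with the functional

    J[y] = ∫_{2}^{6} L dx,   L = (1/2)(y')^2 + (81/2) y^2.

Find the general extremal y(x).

The Lagrangian is L = (1/2)(y')^2 + (81/2) y^2.
∂L/∂y = 81y.
∂L/∂y' = y'.
The Euler-Lagrange equation d/dx(∂L/∂y') − ∂L/∂y = 0 becomes:
    y'' - 81 y = 0
General solution: y(x) = A e^(9x) + B e^(-9x), where A and B are arbitrary constants fixed by the endpoint conditions.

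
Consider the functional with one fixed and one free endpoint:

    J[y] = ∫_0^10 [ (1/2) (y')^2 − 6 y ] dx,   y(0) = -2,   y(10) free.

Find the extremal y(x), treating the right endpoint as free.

The Lagrangian L = (1/2) (y')^2 − 6 y gives
    ∂L/∂y = −6,   ∂L/∂y' = y'.
Euler-Lagrange: d/dx(y') − (−6) = 0, i.e. y'' + 6 = 0, so
    y(x) = −(6/2) x^2 + C1 x + C2.
Fixed left endpoint y(0) = -2 ⇒ C2 = -2.
The right endpoint x = 10 is free, so the natural (transversality) condition is ∂L/∂y' |_{x=10} = 0, i.e. y'(10) = 0.
Compute y'(x) = −6 x + C1, so y'(10) = −60 + C1 = 0 ⇒ C1 = 60.
Therefore the extremal is
    y(x) = −3 x^2 + 60 x − 2.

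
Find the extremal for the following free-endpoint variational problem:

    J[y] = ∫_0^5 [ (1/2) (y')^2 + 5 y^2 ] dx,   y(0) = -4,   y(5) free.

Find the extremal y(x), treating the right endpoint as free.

The Lagrangian L = (1/2) (y')^2 + 5 y^2 gives
    ∂L/∂y = 10 y,   ∂L/∂y' = y'.
Euler-Lagrange: y'' − 10 y = 0.
With k = sqrt(10), the general solution is
    y(x) = A cosh(sqrt(10) x) + B sinh(sqrt(10) x).
Fixed left endpoint y(0) = -4 ⇒ A = -4.
The right endpoint x = 5 is free, so the natural (transversality) condition is ∂L/∂y' |_{x=5} = 0, i.e. y'(5) = 0.
Compute y'(x) = A k sinh(k x) + B k cosh(k x), so
    y'(5) = A k sinh(k·5) + B k cosh(k·5) = 0
    ⇒ B = −A tanh(k·5) = 4 tanh(sqrt(10)·5).
Therefore the extremal is
    y(x) = −4 cosh(sqrt(10) x) + 4 tanh(sqrt(10)·5) sinh(sqrt(10) x).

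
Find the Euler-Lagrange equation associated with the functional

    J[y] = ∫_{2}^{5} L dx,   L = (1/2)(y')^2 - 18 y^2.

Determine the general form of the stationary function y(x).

The Lagrangian is L = (1/2)(y')^2 - 18 y^2.
∂L/∂y = -36y.
∂L/∂y' = y'.
The Euler-Lagrange equation d/dx(∂L/∂y') − ∂L/∂y = 0 becomes:
    y'' + 36 y = 0
General solution: y(x) = A sin(6x) + B cos(6x), where A and B are arbitrary constants fixed by the endpoint conditions.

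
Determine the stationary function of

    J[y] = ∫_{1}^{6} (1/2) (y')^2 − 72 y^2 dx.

The Lagrangian is L = (1/2) (y')^2 − 72 y^2.
Compute ∂L/∂y = -144y, ∂L/∂y' = y'.
The Euler-Lagrange equation d/dx(∂L/∂y') − ∂L/∂y = 0 reduces to
    y'' + 144 y = 0.
Its general solution is
    y(x) = A sin(12x) + B cos(12x),
with A, B fixed by the endpoint conditions.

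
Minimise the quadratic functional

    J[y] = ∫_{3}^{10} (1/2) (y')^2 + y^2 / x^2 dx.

The Lagrangian is L = (1/2) (y')^2 + y^2 / x^2.
Compute ∂L/∂y = 2y/x^2, ∂L/∂y' = y'.
The Euler-Lagrange equation d/dx(∂L/∂y') − ∂L/∂y = 0 reduces to
    y'' − 2/x^2 · y = 0  (x > 0).
Its general solution is
    y(x) = A x^2 + B / x,
with A, B fixed by the endpoint conditions.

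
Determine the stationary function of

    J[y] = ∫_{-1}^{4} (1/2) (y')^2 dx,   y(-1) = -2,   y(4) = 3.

The Lagrangian is L = (1/2) (y')^2.
Compute ∂L/∂y = 0, ∂L/∂y' = y'.
The Euler-Lagrange equation d/dx(∂L/∂y') − ∂L/∂y = 0 reduces to
    y'' = 0.
Its general solution is
    y(x) = A x + B,
with A, B fixed by the endpoint conditions.
Applying the endpoint conditions y(-1) = -2 and y(4) = 3: solve A·-1 + B = -2 and A·4 + B = 3. Subtracting gives A(4 − -1) = 3 − -2, so A = 1, and B = -2 − A·-1 = -1. Therefore
    y(x) = x - 1.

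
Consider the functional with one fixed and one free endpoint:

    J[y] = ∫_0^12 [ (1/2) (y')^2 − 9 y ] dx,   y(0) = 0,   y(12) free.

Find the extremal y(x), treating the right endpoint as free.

The Lagrangian L = (1/2) (y')^2 − 9 y gives
    ∂L/∂y = −9,   ∂L/∂y' = y'.
Euler-Lagrange: d/dx(y') − (−9) = 0, i.e. y'' + 9 = 0, so
    y(x) = −(9/2) x^2 + C1 x + C2.
Fixed left endpoint y(0) = 0 ⇒ C2 = 0.
The right endpoint x = 12 is free, so the natural (transversality) condition is ∂L/∂y' |_{x=12} = 0, i.e. y'(12) = 0.
Compute y'(x) = −9 x + C1, so y'(12) = −108 + C1 = 0 ⇒ C1 = 108.
Therefore the extremal is
    y(x) = −(9/2) x^2 + 108 x.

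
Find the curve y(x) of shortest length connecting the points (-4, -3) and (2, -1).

Arc-length functional: J[y] = ∫ sqrt(1 + (y')^2) dx.
Lagrangian L = sqrt(1 + (y')^2) has no explicit y dependence, so ∂L/∂y = 0 and the Euler-Lagrange equation gives
    d/dx( y' / sqrt(1 + (y')^2) ) = 0  ⇒  y' / sqrt(1 + (y')^2) = const.
Hence y' is constant, so y(x) is affine.
Fitting the endpoints (-4, -3) and (2, -1):
    slope m = ((-1) − (-3)) / (2 − (-4)) = 1/3,
    intercept c = (-3) − m·(-4) = -5/3.
Extremal: y(x) = (1/3) x - 5/3.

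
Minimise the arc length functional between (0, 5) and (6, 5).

Arc-length functional: J[y] = ∫ sqrt(1 + (y')^2) dx.
Lagrangian L = sqrt(1 + (y')^2) has no explicit y dependence, so ∂L/∂y = 0 and the Euler-Lagrange equation gives
    d/dx( y' / sqrt(1 + (y')^2) ) = 0  ⇒  y' / sqrt(1 + (y')^2) = const.
Hence y' is constant, so y(x) is affine.
Fitting the endpoints (0, 5) and (6, 5):
    slope m = (5 − 5) / (6 − 0) = 0,
    intercept c = 5 − m·0 = 5.
Extremal: y(x) = 5.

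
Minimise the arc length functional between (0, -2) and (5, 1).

Arc-length functional: J[y] = ∫ sqrt(1 + (y')^2) dx.
Lagrangian L = sqrt(1 + (y')^2) has no explicit y dependence, so ∂L/∂y = 0 and the Euler-Lagrange equation gives
    d/dx( y' / sqrt(1 + (y')^2) ) = 0  ⇒  y' / sqrt(1 + (y')^2) = const.
Hence y' is constant, so y(x) is affine.
Fitting the endpoints (0, -2) and (5, 1):
    slope m = (1 − (-2)) / (5 − 0) = 3/5,
    intercept c = (-2) − m·0 = -2.
Extremal: y(x) = (3/5) x - 2.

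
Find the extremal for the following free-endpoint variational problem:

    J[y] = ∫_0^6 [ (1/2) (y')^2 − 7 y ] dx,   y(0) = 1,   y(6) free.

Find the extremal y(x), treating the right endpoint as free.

The Lagrangian L = (1/2) (y')^2 − 7 y gives
    ∂L/∂y = −7,   ∂L/∂y' = y'.
Euler-Lagrange: d/dx(y') − (−7) = 0, i.e. y'' + 7 = 0, so
    y(x) = −(7/2) x^2 + C1 x + C2.
Fixed left endpoint y(0) = 1 ⇒ C2 = 1.
The right endpoint x = 6 is free, so the natural (transversality) condition is ∂L/∂y' |_{x=6} = 0, i.e. y'(6) = 0.
Compute y'(x) = −7 x + C1, so y'(6) = −42 + C1 = 0 ⇒ C1 = 42.
Therefore the extremal is
    y(x) = −(7/2) x^2 + 42 x + 1.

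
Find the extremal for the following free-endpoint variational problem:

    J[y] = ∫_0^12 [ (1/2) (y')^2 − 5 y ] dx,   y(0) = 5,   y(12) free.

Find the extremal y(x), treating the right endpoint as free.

The Lagrangian L = (1/2) (y')^2 − 5 y gives
    ∂L/∂y = −5,   ∂L/∂y' = y'.
Euler-Lagrange: d/dx(y') − (−5) = 0, i.e. y'' + 5 = 0, so
    y(x) = −(5/2) x^2 + C1 x + C2.
Fixed left endpoint y(0) = 5 ⇒ C2 = 5.
The right endpoint x = 12 is free, so the natural (transversality) condition is ∂L/∂y' |_{x=12} = 0, i.e. y'(12) = 0.
Compute y'(x) = −5 x + C1, so y'(12) = −60 + C1 = 0 ⇒ C1 = 60.
Therefore the extremal is
    y(x) = −(5/2) x^2 + 60 x + 5.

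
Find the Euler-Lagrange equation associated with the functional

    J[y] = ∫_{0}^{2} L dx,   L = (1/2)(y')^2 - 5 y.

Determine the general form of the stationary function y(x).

The Lagrangian is L = (1/2)(y')^2 - 5 y.
∂L/∂y = -5.
∂L/∂y' = y'.
The Euler-Lagrange equation d/dx(∂L/∂y') − ∂L/∂y = 0 becomes:
    y'' + 5 = 0
General solution: y(x) = -(5/2) x^2 + A x + B, where A and B are arbitrary constants fixed by the endpoint conditions.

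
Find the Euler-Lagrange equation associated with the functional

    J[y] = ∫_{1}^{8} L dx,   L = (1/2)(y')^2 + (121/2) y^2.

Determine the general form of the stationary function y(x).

The Lagrangian is L = (1/2)(y')^2 + (121/2) y^2.
∂L/∂y = 121y.
∂L/∂y' = y'.
The Euler-Lagrange equation d/dx(∂L/∂y') − ∂L/∂y = 0 becomes:
    y'' - 121 y = 0
General solution: y(x) = A e^(11x) + B e^(-11x), where A and B are arbitrary constants fixed by the endpoint conditions.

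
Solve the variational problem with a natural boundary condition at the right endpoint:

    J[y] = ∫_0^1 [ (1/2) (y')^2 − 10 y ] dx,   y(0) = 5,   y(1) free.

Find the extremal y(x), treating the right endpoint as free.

The Lagrangian L = (1/2) (y')^2 − 10 y gives
    ∂L/∂y = −10,   ∂L/∂y' = y'.
Euler-Lagrange: d/dx(y') − (−10) = 0, i.e. y'' + 10 = 0, so
    y(x) = −(10/2) x^2 + C1 x + C2.
Fixed left endpoint y(0) = 5 ⇒ C2 = 5.
The right endpoint x = 1 is free, so the natural (transversality) condition is ∂L/∂y' |_{x=1} = 0, i.e. y'(1) = 0.
Compute y'(x) = −10 x + C1, so y'(1) = −10 + C1 = 0 ⇒ C1 = 10.
Therefore the extremal is
    y(x) = −5 x^2 + 10 x + 5.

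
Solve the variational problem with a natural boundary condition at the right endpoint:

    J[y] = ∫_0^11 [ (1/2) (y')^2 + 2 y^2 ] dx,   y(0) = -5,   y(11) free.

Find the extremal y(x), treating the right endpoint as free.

The Lagrangian L = (1/2) (y')^2 + 2 y^2 gives
    ∂L/∂y = 4 y,   ∂L/∂y' = y'.
Euler-Lagrange: y'' − 4 y = 0.
With k = 2, the general solution is
    y(x) = A cosh(2 x) + B sinh(2 x).
Fixed left endpoint y(0) = -5 ⇒ A = -5.
The right endpoint x = 11 is free, so the natural (transversality) condition is ∂L/∂y' |_{x=11} = 0, i.e. y'(11) = 0.
Compute y'(x) = A k sinh(k x) + B k cosh(k x), so
    y'(11) = A k sinh(k·11) + B k cosh(k·11) = 0
    ⇒ B = −A tanh(k·11) = 5 tanh(2·11).
Therefore the extremal is
    y(x) = −5 cosh(2 x) + 5 tanh(2·11) sinh(2 x).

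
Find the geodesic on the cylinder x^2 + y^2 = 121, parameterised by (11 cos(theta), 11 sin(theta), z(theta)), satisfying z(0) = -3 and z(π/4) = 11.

Parameterise the cylinder of radius R = 11 as
    r(θ) = (11 cos θ, 11 sin θ, z(θ)).
The arc-length element is
    ds = sqrt(121 + (dz/dθ)^2) dθ,
so the Lagrangian is L = sqrt(121 + z'^2).
L depends on z' only, not on z or θ, so ∂L/∂z = 0 and
    ∂L/∂z' = z' / sqrt(121 + z'^2).
The Euler-Lagrange equation gives
    d/dθ( z' / sqrt(121 + z'^2) ) = 0,
so z' is constant. Integrating once:
    z(θ) = a θ + b,
a helix on the cylinder (a straight line when the cylinder is unrolled). The constants a, b are determined by the endpoint conditions.
With endpoint conditions z(0) = -3 and z(π/4) = 11: from z(0) = b we get b = -3, and a·π/4 + -3 = 11 gives a = 56/π, so
    z(θ) = (56/π) θ − 3.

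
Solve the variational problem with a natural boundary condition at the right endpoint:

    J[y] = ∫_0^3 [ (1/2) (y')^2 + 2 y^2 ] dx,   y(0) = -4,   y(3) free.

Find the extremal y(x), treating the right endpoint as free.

The Lagrangian L = (1/2) (y')^2 + 2 y^2 gives
    ∂L/∂y = 4 y,   ∂L/∂y' = y'.
Euler-Lagrange: y'' − 4 y = 0.
With k = 2, the general solution is
    y(x) = A cosh(2 x) + B sinh(2 x).
Fixed left endpoint y(0) = -4 ⇒ A = -4.
The right endpoint x = 3 is free, so the natural (transversality) condition is ∂L/∂y' |_{x=3} = 0, i.e. y'(3) = 0.
Compute y'(x) = A k sinh(k x) + B k cosh(k x), so
    y'(3) = A k sinh(k·3) + B k cosh(k·3) = 0
    ⇒ B = −A tanh(k·3) = 4 tanh(2·3).
Therefore the extremal is
    y(x) = −4 cosh(2 x) + 4 tanh(2·3) sinh(2 x).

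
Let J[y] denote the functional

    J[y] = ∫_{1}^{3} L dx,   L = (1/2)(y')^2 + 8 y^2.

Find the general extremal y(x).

The Lagrangian is L = (1/2)(y')^2 + 8 y^2.
∂L/∂y = 16y.
∂L/∂y' = y'.
The Euler-Lagrange equation d/dx(∂L/∂y') − ∂L/∂y = 0 becomes:
    y'' - 16 y = 0
General solution: y(x) = A e^(4x) + B e^(-4x), where A and B are arbitrary constants fixed by the endpoint conditions.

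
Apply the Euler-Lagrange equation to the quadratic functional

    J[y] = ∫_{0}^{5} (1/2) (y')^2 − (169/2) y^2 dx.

The Lagrangian is L = (1/2) (y')^2 − (169/2) y^2.
Compute ∂L/∂y = -169y, ∂L/∂y' = y'.
The Euler-Lagrange equation d/dx(∂L/∂y') − ∂L/∂y = 0 reduces to
    y'' + 169 y = 0.
Its general solution is
    y(x) = A sin(13x) + B cos(13x),
with A, B fixed by the endpoint conditions.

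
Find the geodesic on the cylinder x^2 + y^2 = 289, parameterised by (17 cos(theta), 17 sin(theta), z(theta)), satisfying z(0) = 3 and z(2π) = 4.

Parameterise the cylinder of radius R = 17 as
    r(θ) = (17 cos θ, 17 sin θ, z(θ)).
The arc-length element is
    ds = sqrt(289 + (dz/dθ)^2) dθ,
so the Lagrangian is L = sqrt(289 + z'^2).
L depends on z' only, not on z or θ, so ∂L/∂z = 0 and
    ∂L/∂z' = z' / sqrt(289 + z'^2).
The Euler-Lagrange equation gives
    d/dθ( z' / sqrt(289 + z'^2) ) = 0,
so z' is constant. Integrating once:
    z(θ) = a θ + b,
a helix on the cylinder (a straight line when the cylinder is unrolled). The constants a, b are determined by the endpoint conditions.
With endpoint conditions z(0) = 3 and z(2π) = 4: from z(0) = b we get b = 3, and a·2π + 3 = 4 gives a = 1/(2π), so
    z(θ) = (1/(2π)) θ + 3.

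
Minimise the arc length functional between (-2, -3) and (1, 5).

Arc-length functional: J[y] = ∫ sqrt(1 + (y')^2) dx.
Lagrangian L = sqrt(1 + (y')^2) has no explicit y dependence, so ∂L/∂y = 0 and the Euler-Lagrange equation gives
    d/dx( y' / sqrt(1 + (y')^2) ) = 0  ⇒  y' / sqrt(1 + (y')^2) = const.
Hence y' is constant, so y(x) is affine.
Fitting the endpoints (-2, -3) and (1, 5):
    slope m = (5 − (-3)) / (1 − (-2)) = 8/3,
    intercept c = (-3) − m·(-2) = 7/3.
Extremal: y(x) = (8/3) x + 7/3.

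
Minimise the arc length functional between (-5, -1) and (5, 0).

Arc-length functional: J[y] = ∫ sqrt(1 + (y')^2) dx.
Lagrangian L = sqrt(1 + (y')^2) has no explicit y dependence, so ∂L/∂y = 0 and the Euler-Lagrange equation gives
    d/dx( y' / sqrt(1 + (y')^2) ) = 0  ⇒  y' / sqrt(1 + (y')^2) = const.
Hence y' is constant, so y(x) is affine.
Fitting the endpoints (-5, -1) and (5, 0):
    slope m = (0 − (-1)) / (5 − (-5)) = 1/10,
    intercept c = (-1) − m·(-5) = -1/2.
Extremal: y(x) = (1/10) x - 1/2.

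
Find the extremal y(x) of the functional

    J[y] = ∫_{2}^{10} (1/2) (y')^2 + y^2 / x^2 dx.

The Lagrangian is L = (1/2) (y')^2 + y^2 / x^2.
Compute ∂L/∂y = 2y/x^2, ∂L/∂y' = y'.
The Euler-Lagrange equation d/dx(∂L/∂y') − ∂L/∂y = 0 reduces to
    y'' − 2/x^2 · y = 0  (x > 0).
Its general solution is
    y(x) = A x^2 + B / x,
with A, B fixed by the endpoint conditions.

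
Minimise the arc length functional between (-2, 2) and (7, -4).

Arc-length functional: J[y] = ∫ sqrt(1 + (y')^2) dx.
Lagrangian L = sqrt(1 + (y')^2) has no explicit y dependence, so ∂L/∂y = 0 and the Euler-Lagrange equation gives
    d/dx( y' / sqrt(1 + (y')^2) ) = 0  ⇒  y' / sqrt(1 + (y')^2) = const.
Hence y' is constant, so y(x) is affine.
Fitting the endpoints (-2, 2) and (7, -4):
    slope m = ((-4) − 2) / (7 − (-2)) = -2/3,
    intercept c = 2 − m·(-2) = 2/3.
Extremal: y(x) = (-2/3) x + 2/3.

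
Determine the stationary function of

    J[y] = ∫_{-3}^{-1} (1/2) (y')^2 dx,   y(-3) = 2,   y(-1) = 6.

The Lagrangian is L = (1/2) (y')^2.
Compute ∂L/∂y = 0, ∂L/∂y' = y'.
The Euler-Lagrange equation d/dx(∂L/∂y') − ∂L/∂y = 0 reduces to
    y'' = 0.
Its general solution is
    y(x) = A x + B,
with A, B fixed by the endpoint conditions.
Applying the endpoint conditions y(-3) = 2 and y(-1) = 6: solve A·-3 + B = 2 and A·-1 + B = 6. Subtracting gives A(-1 − -3) = 6 − 2, so A = 2, and B = 2 − A·-3 = 8. Therefore
    y(x) = 2 x + 8.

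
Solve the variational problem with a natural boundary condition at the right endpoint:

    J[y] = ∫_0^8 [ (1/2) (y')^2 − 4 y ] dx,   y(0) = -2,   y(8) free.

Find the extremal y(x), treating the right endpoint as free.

The Lagrangian L = (1/2) (y')^2 − 4 y gives
    ∂L/∂y = −4,   ∂L/∂y' = y'.
Euler-Lagrange: d/dx(y') − (−4) = 0, i.e. y'' + 4 = 0, so
    y(x) = −(4/2) x^2 + C1 x + C2.
Fixed left endpoint y(0) = -2 ⇒ C2 = -2.
The right endpoint x = 8 is free, so the natural (transversality) condition is ∂L/∂y' |_{x=8} = 0, i.e. y'(8) = 0.
Compute y'(x) = −4 x + C1, so y'(8) = −32 + C1 = 0 ⇒ C1 = 32.
Therefore the extremal is
    y(x) = −2 x^2 + 32 x − 2.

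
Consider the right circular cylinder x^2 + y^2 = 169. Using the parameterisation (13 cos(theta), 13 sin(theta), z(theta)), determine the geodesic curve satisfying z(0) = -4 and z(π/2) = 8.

Parameterise the cylinder of radius R = 13 as
    r(θ) = (13 cos θ, 13 sin θ, z(θ)).
The arc-length element is
    ds = sqrt(169 + (dz/dθ)^2) dθ,
so the Lagrangian is L = sqrt(169 + z'^2).
L depends on z' only, not on z or θ, so ∂L/∂z = 0 and
    ∂L/∂z' = z' / sqrt(169 + z'^2).
The Euler-Lagrange equation gives
    d/dθ( z' / sqrt(169 + z'^2) ) = 0,
so z' is constant. Integrating once:
    z(θ) = a θ + b,
a helix on the cylinder (a straight line when the cylinder is unrolled). The constants a, b are determined by the endpoint conditions.
With endpoint conditions z(0) = -4 and z(π/2) = 8: from z(0) = b we get b = -4, and a·π/2 + -4 = 8 gives a = 24/π, so
    z(θ) = (24/π) θ − 4.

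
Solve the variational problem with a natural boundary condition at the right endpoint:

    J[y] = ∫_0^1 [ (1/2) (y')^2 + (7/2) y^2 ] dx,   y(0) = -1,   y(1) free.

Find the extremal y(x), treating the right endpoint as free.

The Lagrangian L = (1/2) (y')^2 + (7/2) y^2 gives
    ∂L/∂y = 7 y,   ∂L/∂y' = y'.
Euler-Lagrange: y'' − 7 y = 0.
With k = sqrt(7), the general solution is
    y(x) = A cosh(sqrt(7) x) + B sinh(sqrt(7) x).
Fixed left endpoint y(0) = -1 ⇒ A = -1.
The right endpoint x = 1 is free, so the natural (transversality) condition is ∂L/∂y' |_{x=1} = 0, i.e. y'(1) = 0.
Compute y'(x) = A k sinh(k x) + B k cosh(k x), so
    y'(1) = A k sinh(k·1) + B k cosh(k·1) = 0
    ⇒ B = −A tanh(k·1) = tanh(sqrt(7)·1).
Therefore the extremal is
    y(x) = −cosh(sqrt(7) x) + tanh(sqrt(7)·1) sinh(sqrt(7) x).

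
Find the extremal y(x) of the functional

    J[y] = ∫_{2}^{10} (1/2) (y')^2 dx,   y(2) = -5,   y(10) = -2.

The Lagrangian is L = (1/2) (y')^2.
Compute ∂L/∂y = 0, ∂L/∂y' = y'.
The Euler-Lagrange equation d/dx(∂L/∂y') − ∂L/∂y = 0 reduces to
    y'' = 0.
Its general solution is
    y(x) = A x + B,
with A, B fixed by the endpoint conditions.
Applying the endpoint conditions y(2) = -5 and y(10) = -2: solve A·2 + B = -5 and A·10 + B = -2. Subtracting gives A(10 − 2) = -2 − -5, so A = 3/8, and B = -5 − A·2 = -23/4. Therefore
    y(x) = (3/8) x - 23/4.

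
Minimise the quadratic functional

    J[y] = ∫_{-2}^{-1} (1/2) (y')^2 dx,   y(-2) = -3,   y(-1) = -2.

The Lagrangian is L = (1/2) (y')^2.
Compute ∂L/∂y = 0, ∂L/∂y' = y'.
The Euler-Lagrange equation d/dx(∂L/∂y') − ∂L/∂y = 0 reduces to
    y'' = 0.
Its general solution is
    y(x) = A x + B,
with A, B fixed by the endpoint conditions.
Applying the endpoint conditions y(-2) = -3 and y(-1) = -2: solve A·-2 + B = -3 and A·-1 + B = -2. Subtracting gives A(-1 − -2) = -2 − -3, so A = 1, and B = -3 − A·-2 = -1. Therefore
    y(x) = x - 1.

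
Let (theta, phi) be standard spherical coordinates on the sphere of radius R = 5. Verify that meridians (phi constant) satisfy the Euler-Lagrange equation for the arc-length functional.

On the sphere of radius R = 5 with spherical coordinates (θ, φ), the induced metric is
    ds^2 = 25(dθ^2 + sin^2(θ) dφ^2).
Using θ as the parameter, the arc-length functional becomes
    J[φ] = ∫ 5 sqrt(1 + sin^2(θ) (dφ/dθ)^2) dθ.
So L = 5 sqrt(1 + sin^2(θ) φ'^2). Compute
    ∂L/∂φ = 0  (L has no explicit φ dependence),
    ∂L/∂φ' = 5 sin^2(θ) φ' / sqrt(1 + sin^2(θ) φ'^2).
For the candidate φ(θ) = c (constant), φ' = 0, so ∂L/∂φ' evaluated along the candidate vanishes, and ∂L/∂φ is identically zero. Hence
    d/dθ(∂L/∂φ') − ∂L/∂φ = 0
is satisfied. Therefore meridians φ = const are extremals of arc length — they are geodesics on the sphere.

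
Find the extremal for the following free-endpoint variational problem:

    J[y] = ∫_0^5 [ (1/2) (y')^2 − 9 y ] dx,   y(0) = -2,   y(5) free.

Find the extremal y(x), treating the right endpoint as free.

The Lagrangian L = (1/2) (y')^2 − 9 y gives
    ∂L/∂y = −9,   ∂L/∂y' = y'.
Euler-Lagrange: d/dx(y') − (−9) = 0, i.e. y'' + 9 = 0, so
    y(x) = −(9/2) x^2 + C1 x + C2.
Fixed left endpoint y(0) = -2 ⇒ C2 = -2.
The right endpoint x = 5 is free, so the natural (transversality) condition is ∂L/∂y' |_{x=5} = 0, i.e. y'(5) = 0.
Compute y'(x) = −9 x + C1, so y'(5) = −45 + C1 = 0 ⇒ C1 = 45.
Therefore the extremal is
    y(x) = −(9/2) x^2 + 45 x − 2.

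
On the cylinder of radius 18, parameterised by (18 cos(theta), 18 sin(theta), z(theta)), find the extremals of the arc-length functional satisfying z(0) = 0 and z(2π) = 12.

Parameterise the cylinder of radius R = 18 as
    r(θ) = (18 cos θ, 18 sin θ, z(θ)).
The arc-length element is
    ds = sqrt(324 + (dz/dθ)^2) dθ,
so the Lagrangian is L = sqrt(324 + z'^2).
L depends on z' only, not on z or θ, so ∂L/∂z = 0 and
    ∂L/∂z' = z' / sqrt(324 + z'^2).
The Euler-Lagrange equation gives
    d/dθ( z' / sqrt(324 + z'^2) ) = 0,
so z' is constant. Integrating once:
    z(θ) = a θ + b,
a helix on the cylinder (a straight line when the cylinder is unrolled). The constants a, b are determined by the endpoint conditions.
With endpoint conditions z(0) = 0 and z(2π) = 12: from z(0) = b we get b = 0, and a·2π + 0 = 12 gives a = 6/π, so
    z(θ) = (6/π) θ.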